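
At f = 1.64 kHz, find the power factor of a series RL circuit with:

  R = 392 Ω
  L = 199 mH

Step 1 — Angular frequency: ω = 2π·f = 2π·1640 = 1.03e+04 rad/s.
Step 2 — Component impedances:
  R: Z = R = 392 Ω
  L: Z = jωL = j·1.03e+04·0.199 = 0 + j2051 Ω
Step 3 — Series combination: Z_total = R + L = 392 + j2051 Ω = 2088∠79.2° Ω.
Step 4 — Power factor: PF = cos(φ) = Re(Z)/|Z| = 392/2087.7 = 0.1878.
Step 5 — Type: Im(Z) = 2051 ⇒ lagging (phase φ = 79.2°).

PF = 0.1878 (lagging, φ = 79.2°)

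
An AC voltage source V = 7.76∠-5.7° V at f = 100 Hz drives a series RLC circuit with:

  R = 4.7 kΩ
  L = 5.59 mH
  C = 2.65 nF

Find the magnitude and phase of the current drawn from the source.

Step 1 — Angular frequency: ω = 2π·f = 2π·100 = 628.3 rad/s.
Step 2 — Component impedances:
  R: Z = R = 4700 Ω
  L: Z = jωL = j·628.3·0.00559 = 0 + j3.512 Ω
  C: Z = 1/(jωC) = -j/(ω·C) = 0 - j6.006e+05 Ω
Step 3 — Series combination: Z_total = R + L + C = 4700 - j6.006e+05 Ω = 6.006e+05∠-89.6° Ω.
Step 4 — Source phasor: V = 7.76∠-5.7° V = 7.722 - j0.7707 V.
Step 5 — Ohm's law: I = V / Z_total = (7.722 - j0.7707) / (4700 - j6.006e+05) = 1.384e-06 + j1.285e-05 A.
Step 6 — Convert to polar: |I| = 1.292e-05 A, ∠I = 83.9°.

I = 1.292e-05∠83.9° A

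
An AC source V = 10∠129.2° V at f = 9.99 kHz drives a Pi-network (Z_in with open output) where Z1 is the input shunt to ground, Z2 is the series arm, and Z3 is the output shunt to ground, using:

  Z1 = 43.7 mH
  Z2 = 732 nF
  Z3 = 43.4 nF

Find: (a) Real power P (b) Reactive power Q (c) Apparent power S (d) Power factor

Step 1 — Angular frequency: ω = 2π·f = 2π·9990 = 6.277e+04 rad/s.
Step 2 — Component impedances:
  Z1: Z = jωL = j·6.277e+04·0.0437 = 0 + j2743 Ω
  Z2: Z = 1/(jωC) = -j/(ω·C) = 0 - j21.76 Ω
  Z3: Z = 1/(jωC) = -j/(ω·C) = 0 - j367.1 Ω
Step 3 — With open output, the series arm Z2 and the output shunt Z3 appear in series to ground: Z2 + Z3 = 0 - j388.8 Ω.
Step 4 — Parallel with input shunt Z1: Z_in = Z1 || (Z2 + Z3) = 0 - j453.1 Ω = 453.1∠-90.0° Ω.
Step 5 — Source phasor: V = 10∠129.2° V = -6.32 + j7.749 V.
Step 6 — Current: I = V / Z = -0.0171 - j0.01395 A = 0.02207∠-140.8° A.
Step 7 — Complex power: S = V·I* = 0 - j0.2207 VA.
Step 8 — Real power: P = Re(S) = 0 W.
Step 9 — Reactive power: Q = Im(S) = -0.2207 VAR.
Step 10 — Apparent power: |S| = 0.2207 VA.
Step 11 — Power factor: PF = P/|S| = 0 (leading).

(a) P = 0 W  (b) Q = -0.2207 VAR  (c) S = 0.2207 VA  (d) PF = 0 (leading)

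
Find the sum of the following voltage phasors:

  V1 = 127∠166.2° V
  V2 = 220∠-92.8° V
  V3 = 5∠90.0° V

Step 1 — Convert each phasor to rectangular form:
  V1 = 127·(cos(166.2°) + j·sin(166.2°)) = -123.3 + j30.29 V
  V2 = 220·(cos(-92.8°) + j·sin(-92.8°)) = -10.75 - j219.7 V
  V3 = 5·(cos(90.0°) + j·sin(90.0°)) = 0 + j5 V
Step 2 — Sum components: V_total = -134.1 - j184.4 V.
Step 3 — Convert to polar: |V_total| = 228 V, ∠V_total = -126.0°.

V_total = 228∠-126.0° V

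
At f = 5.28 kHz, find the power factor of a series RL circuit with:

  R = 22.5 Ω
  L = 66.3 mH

Step 1 — Angular frequency: ω = 2π·f = 2π·5280 = 3.318e+04 rad/s.
Step 2 — Component impedances:
  R: Z = R = 22.5 Ω
  L: Z = jωL = j·3.318e+04·0.0663 = 0 + j2200 Ω
Step 3 — Series combination: Z_total = R + L = 22.5 + j2200 Ω = 2200∠89.4° Ω.
Step 4 — Power factor: PF = cos(φ) = Re(Z)/|Z| = 22.5/2200 = 0.01023.
Step 5 — Type: Im(Z) = 2200 ⇒ lagging (phase φ = 89.4°).

PF = 0.01023 (lagging, φ = 89.4°)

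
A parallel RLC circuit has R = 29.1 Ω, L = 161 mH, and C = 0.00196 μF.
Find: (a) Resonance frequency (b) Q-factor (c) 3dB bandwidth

Step 1 — Resonance: ω₀ = 1/√(LC) = 1/√(0.161·1.96e-09) = 5.629e+04 rad/s.
Step 2 — f₀ = ω₀/(2π) = 8959 Hz.
Step 3 — Parallel Q: Q = R/(ω₀L) = 29.1/(5.629e+04·0.161) = 0.003211.
Step 4 — Bandwidth: Δω = ω₀/Q = 1.753e+07 rad/s; BW = Δω/(2π) = 2.79e+06 Hz.

(a) f₀ = 8959 Hz  (b) Q = 0.003211  (c) BW = 2.79e+06 Hz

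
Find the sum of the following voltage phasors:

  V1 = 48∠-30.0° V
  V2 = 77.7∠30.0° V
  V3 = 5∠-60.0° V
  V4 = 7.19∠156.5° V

Step 1 — Convert each phasor to rectangular form:
  V1 = 48·(cos(-30.0°) + j·sin(-30.0°)) = 41.57 - j24 V
  V2 = 77.7·(cos(30.0°) + j·sin(30.0°)) = 67.29 + j38.85 V
  V3 = 5·(cos(-60.0°) + j·sin(-60.0°)) = 2.5 - j4.33 V
  V4 = 7.19·(cos(156.5°) + j·sin(156.5°)) = -6.594 + j2.867 V
Step 2 — Sum components: V_total = 104.8 + j13.39 V.
Step 3 — Convert to polar: |V_total| = 105.6 V, ∠V_total = 7.3°.

V_total = 105.6∠7.3° V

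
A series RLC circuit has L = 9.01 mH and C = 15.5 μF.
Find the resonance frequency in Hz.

Step 1 — Resonance condition Im(Z)=0 gives ω₀ = 1/√(LC).
Step 2 — ω₀ = 1/√(0.00901·1.55e-05) = 2676 rad/s.
Step 3 — f₀ = ω₀/(2π) = 425.9 Hz.

f₀ = 425.9 Hz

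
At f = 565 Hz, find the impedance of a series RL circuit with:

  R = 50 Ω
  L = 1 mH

Step 1 — Angular frequency: ω = 2π·f = 2π·565 = 3550 rad/s.
Step 2 — Component impedances:
  R: Z = R = 50 Ω
  L: Z = jωL = j·3550·0.001 = 0 + j3.55 Ω
Step 3 — Series combination: Z_total = R + L = 50 + j3.55 Ω = 50.13∠4.1° Ω.

Z = 50 + j3.55 Ω = 50.13∠4.1° Ω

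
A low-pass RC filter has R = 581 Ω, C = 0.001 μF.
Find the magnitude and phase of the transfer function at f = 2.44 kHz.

Step 1 — Angular frequency: ω = 2π·2440 = 1.533e+04 rad/s.
Step 2 — Transfer function: H(jω) = 1/(1 + jωRC).
Step 3 — Denominator: 1 + jωRC = 1 + j·1.533e+04·581·1e-09 = 1 + j0.008907.
Step 4 — H = 0.9999 - j0.008907.
Step 5 — Magnitude: |H| = 1 (-0.0 dB); phase: φ = -0.5°.

|H| = 1 (-0.0 dB), φ = -0.5°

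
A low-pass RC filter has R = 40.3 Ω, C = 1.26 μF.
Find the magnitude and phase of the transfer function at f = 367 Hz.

Step 1 — Angular frequency: ω = 2π·367 = 2306 rad/s.
Step 2 — Transfer function: H(jω) = 1/(1 + jωRC).
Step 3 — Denominator: 1 + jωRC = 1 + j·2306·40.3·1.26e-06 = 1 + j0.1171.
Step 4 — H = 0.9865 - j0.1155.
Step 5 — Magnitude: |H| = 0.9932 (-0.1 dB); phase: φ = -6.7°.

|H| = 0.9932 (-0.1 dB), φ = -6.7°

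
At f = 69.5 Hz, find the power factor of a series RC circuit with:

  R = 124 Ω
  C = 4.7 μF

Step 1 — Angular frequency: ω = 2π·f = 2π·69.5 = 436.7 rad/s.
Step 2 — Component impedances:
  R: Z = R = 124 Ω
  C: Z = 1/(jωC) = -j/(ω·C) = 0 - j487.2 Ω
Step 3 — Series combination: Z_total = R + C = 124 - j487.2 Ω = 502.8∠-75.7° Ω.
Step 4 — Power factor: PF = cos(φ) = Re(Z)/|Z| = 124/502.8 = 0.2466.
Step 5 — Type: Im(Z) = -487.2 ⇒ leading (phase φ = -75.7°).

PF = 0.2466 (leading, φ = -75.7°)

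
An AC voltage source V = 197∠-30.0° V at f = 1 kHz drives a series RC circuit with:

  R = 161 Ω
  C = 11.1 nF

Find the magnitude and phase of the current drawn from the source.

Step 1 — Angular frequency: ω = 2π·f = 2π·1000 = 6283 rad/s.
Step 2 — Component impedances:
  R: Z = R = 161 Ω
  C: Z = 1/(jωC) = -j/(ω·C) = 0 - j1.434e+04 Ω
Step 3 — Series combination: Z_total = R + C = 161 - j1.434e+04 Ω = 1.434e+04∠-89.4° Ω.
Step 4 — Source phasor: V = 197∠-30.0° V = 170.6 - j98.5 V.
Step 5 — Ohm's law: I = V / Z_total = (170.6 - j98.5) / (161 - j1.434e+04) = 0.007002 + j0.01182 A.
Step 6 — Convert to polar: |I| = 0.01374 A, ∠I = 59.4°.

I = 0.01374∠59.4° A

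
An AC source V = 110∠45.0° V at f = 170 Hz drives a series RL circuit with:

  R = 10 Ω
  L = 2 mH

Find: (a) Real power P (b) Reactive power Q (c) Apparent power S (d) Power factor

Step 1 — Angular frequency: ω = 2π·f = 2π·170 = 1068 rad/s.
Step 2 — Component impedances:
  R: Z = R = 10 Ω
  L: Z = jωL = j·1068·0.002 = 0 + j2.136 Ω
Step 3 — Series combination: Z_total = R + L = 10 + j2.136 Ω = 10.23∠12.1° Ω.
Step 4 — Source phasor: V = 110∠45.0° V = 77.78 + j77.78 V.
Step 5 — Current: I = V / Z = 9.028 + j5.85 A = 10.76∠32.9° A.
Step 6 — Complex power: S = V·I* = 1157 + j247.2 VA.
Step 7 — Real power: P = Re(S) = 1157 W.
Step 8 — Reactive power: Q = Im(S) = 247.2 VAR.
Step 9 — Apparent power: |S| = 1183 VA.
Step 10 — Power factor: PF = P/|S| = 0.9779 (lagging).

(a) P = 1157 W  (b) Q = 247.2 VAR  (c) S = 1183 VA  (d) PF = 0.9779 (lagging)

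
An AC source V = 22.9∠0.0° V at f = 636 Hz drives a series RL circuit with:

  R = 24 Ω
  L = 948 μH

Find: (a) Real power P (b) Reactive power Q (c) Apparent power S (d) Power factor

Step 1 — Angular frequency: ω = 2π·f = 2π·636 = 3996 rad/s.
Step 2 — Component impedances:
  R: Z = R = 24 Ω
  L: Z = jωL = j·3996·0.000948 = 0 + j3.788 Ω
Step 3 — Series combination: Z_total = R + L = 24 + j3.788 Ω = 24.3∠9.0° Ω.
Step 4 — Source phasor: V = 22.9∠0.0° V = 22.9 V.
Step 5 — Current: I = V / Z = 0.931 - j0.147 A = 0.9425∠-9.0° A.
Step 6 — Complex power: S = V·I* = 21.32 + j3.365 VA.
Step 7 — Real power: P = Re(S) = 21.32 W.
Step 8 — Reactive power: Q = Im(S) = 3.365 VAR.
Step 9 — Apparent power: |S| = 21.58 VA.
Step 10 — Power factor: PF = P/|S| = 0.9878 (lagging).

(a) P = 21.32 W  (b) Q = 3.365 VAR  (c) S = 21.58 VA  (d) PF = 0.9878 (lagging)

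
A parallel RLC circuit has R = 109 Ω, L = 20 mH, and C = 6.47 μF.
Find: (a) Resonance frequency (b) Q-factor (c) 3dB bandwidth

Step 1 — Resonance: ω₀ = 1/√(LC) = 1/√(0.02·6.47e-06) = 2780 rad/s.
Step 2 — f₀ = ω₀/(2π) = 442.4 Hz.
Step 3 — Parallel Q: Q = R/(ω₀L) = 109/(2780·0.02) = 1.96.
Step 4 — Bandwidth: Δω = ω₀/Q = 1418 rad/s; BW = Δω/(2π) = 225.7 Hz.

(a) f₀ = 442.4 Hz  (b) Q = 1.96  (c) BW = 225.7 Hz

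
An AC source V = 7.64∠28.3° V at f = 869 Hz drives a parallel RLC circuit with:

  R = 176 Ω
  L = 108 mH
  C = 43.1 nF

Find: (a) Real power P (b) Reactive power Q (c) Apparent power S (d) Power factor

Step 1 — Angular frequency: ω = 2π·f = 2π·869 = 5460 rad/s.
Step 2 — Component impedances:
  R: Z = R = 176 Ω
  L: Z = jωL = j·5460·0.108 = 0 + j589.7 Ω
  C: Z = 1/(jωC) = -j/(ω·C) = 0 - j4249 Ω
Step 3 — Parallel combination: 1/Z_total = 1/R + 1/L + 1/C; Z_total = 165.1 + j42.44 Ω = 170.5∠14.4° Ω.
Step 4 — Source phasor: V = 7.64∠28.3° V = 6.727 + j3.622 V.
Step 5 — Current: I = V / Z = 0.04351 + j0.01076 A = 0.04482∠13.9° A.
Step 6 — Complex power: S = V·I* = 0.3316 + j0.08525 VA.
Step 7 — Real power: P = Re(S) = 0.3316 W.
Step 8 — Reactive power: Q = Im(S) = 0.08525 VAR.
Step 9 — Apparent power: |S| = 0.3424 VA.
Step 10 — Power factor: PF = P/|S| = 0.9685 (lagging).

(a) P = 0.3316 W  (b) Q = 0.08525 VAR  (c) S = 0.3424 VA  (d) PF = 0.9685 (lagging)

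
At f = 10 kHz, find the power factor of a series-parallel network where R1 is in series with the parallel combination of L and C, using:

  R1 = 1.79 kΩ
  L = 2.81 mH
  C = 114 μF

Step 1 — Angular frequency: ω = 2π·f = 2π·1e+04 = 6.283e+04 rad/s.
Step 2 — Component impedances:
  R1: Z = R = 1790 Ω
  L: Z = jωL = j·6.283e+04·0.00281 = 0 + j176.6 Ω
  C: Z = 1/(jωC) = -j/(ω·C) = 0 - j0.1396 Ω
Step 3 — Parallel branch: L || C = 1/(1/L + 1/C) = 0 - j0.1397 Ω.
Step 4 — Series with R1: Z_total = R1 + (L || C) = 1790 - j0.1397 Ω = 1790∠-0.0° Ω.
Step 5 — Power factor: PF = cos(φ) = Re(Z)/|Z| = 1790/1790 = 1.
Step 6 — Type: Im(Z) = -0.1397 ⇒ leading (phase φ = -0.0°).

PF = 1 (leading, φ = -0.0°)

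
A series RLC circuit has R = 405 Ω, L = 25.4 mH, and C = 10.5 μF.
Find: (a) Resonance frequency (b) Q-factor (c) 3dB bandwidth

Step 1 — Resonance: ω₀ = 1/√(LC) = 1/√(0.0254·1.05e-05) = 1936 rad/s.
Step 2 — f₀ = ω₀/(2π) = 308.2 Hz.
Step 3 — Series Q: Q = ω₀L/R = 1936·0.0254/405 = 0.1214.
Step 4 — Bandwidth: Δω = ω₀/Q = 1.594e+04 rad/s; BW = Δω/(2π) = 2538 Hz.

(a) f₀ = 308.2 Hz  (b) Q = 0.1214  (c) BW = 2538 Hz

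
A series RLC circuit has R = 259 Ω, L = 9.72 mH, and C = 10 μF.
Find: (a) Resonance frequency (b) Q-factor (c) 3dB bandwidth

Step 1 — Resonance: ω₀ = 1/√(LC) = 1/√(0.00972·1e-05) = 3208 rad/s.
Step 2 — f₀ = ω₀/(2π) = 510.5 Hz.
Step 3 — Series Q: Q = ω₀L/R = 3208·0.00972/259 = 0.1204.
Step 4 — Bandwidth: Δω = ω₀/Q = 2.665e+04 rad/s; BW = Δω/(2π) = 4241 Hz.

(a) f₀ = 510.5 Hz  (b) Q = 0.1204  (c) BW = 4241 Hz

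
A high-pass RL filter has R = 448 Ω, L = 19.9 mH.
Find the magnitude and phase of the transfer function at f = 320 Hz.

Step 1 — Angular frequency: ω = 2π·320 = 2011 rad/s.
Step 2 — Transfer function: H(jω) = jωL/(R + jωL).
Step 3 — Numerator jωL = j·40.01; denominator R + jωL = 448 + j40.01.
Step 4 — H = 0.007913 + j0.0886.
Step 5 — Magnitude: |H| = 0.08896 (-21.0 dB); phase: φ = 84.9°.

|H| = 0.08896 (-21.0 dB), φ = 84.9°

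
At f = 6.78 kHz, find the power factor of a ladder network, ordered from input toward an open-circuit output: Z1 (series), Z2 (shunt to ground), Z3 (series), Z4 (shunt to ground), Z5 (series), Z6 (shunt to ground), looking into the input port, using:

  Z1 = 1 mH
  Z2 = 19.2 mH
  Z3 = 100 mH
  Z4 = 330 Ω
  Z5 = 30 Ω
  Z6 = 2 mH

Step 1 — Angular frequency: ω = 2π·f = 2π·6780 = 4.26e+04 rad/s.
Step 2 — Component impedances:
  Z1: Z = jωL = j·4.26e+04·0.001 = 0 + j42.6 Ω
  Z2: Z = jωL = j·4.26e+04·0.0192 = 0 + j817.9 Ω
  Z3: Z = jωL = j·4.26e+04·0.1 = 0 + j4260 Ω
  Z4: Z = R = 330 Ω
  Z5: Z = R = 30 Ω
  Z6: Z = jωL = j·4.26e+04·0.002 = 0 + j85.2 Ω
Step 3 — Ladder network (open output): work backward from the far end, alternating series and parallel combinations. Z_in = 1.1 + j730.5 Ω = 730.5∠89.9° Ω.
Step 4 — Power factor: PF = cos(φ) = Re(Z)/|Z| = 1.1/730.5 = 0.001506.
Step 5 — Type: Im(Z) = 730.5 ⇒ lagging (phase φ = 89.9°).

PF = 0.001506 (lagging, φ = 89.9°)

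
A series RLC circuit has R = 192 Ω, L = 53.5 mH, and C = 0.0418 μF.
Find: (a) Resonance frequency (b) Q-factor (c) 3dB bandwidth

Step 1 — Resonance condition Im(Z)=0 gives ω₀ = 1/√(LC).
Step 2 — ω₀ = 1/√(0.0535·4.18e-08) = 2.115e+04 rad/s.
Step 3 — f₀ = ω₀/(2π) = 3366 Hz.
Step 4 — Series Q: Q = ω₀L/R = 2.115e+04·0.0535/192 = 5.892.
Step 5 — 3dB bandwidth: Δω = ω₀/Q = 3589 rad/s; BW = Δω/(2π) = 571.2 Hz.

(a) f₀ = 3366 Hz  (b) Q = 5.892  (c) BW = 571.2 Hz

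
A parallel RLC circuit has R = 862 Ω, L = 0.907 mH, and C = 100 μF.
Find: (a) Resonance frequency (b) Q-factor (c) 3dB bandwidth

Step 1 — Resonance: ω₀ = 1/√(LC) = 1/√(0.000907·0.0001) = 3320 rad/s.
Step 2 — f₀ = ω₀/(2π) = 528.5 Hz.
Step 3 — Parallel Q: Q = R/(ω₀L) = 862/(3320·0.000907) = 286.2.
Step 4 — Bandwidth: Δω = ω₀/Q = 11.6 rad/s; BW = Δω/(2π) = 1.846 Hz.

(a) f₀ = 528.5 Hz  (b) Q = 286.2  (c) BW = 1.846 Hz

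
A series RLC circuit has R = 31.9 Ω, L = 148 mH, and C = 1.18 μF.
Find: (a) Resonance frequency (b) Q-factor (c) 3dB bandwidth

Step 1 — Resonance condition Im(Z)=0 gives ω₀ = 1/√(LC).
Step 2 — ω₀ = 1/√(0.148·1.18e-06) = 2393 rad/s.
Step 3 — f₀ = ω₀/(2π) = 380.8 Hz.
Step 4 — Series Q: Q = ω₀L/R = 2393·0.148/31.9 = 11.1.
Step 5 — 3dB bandwidth: Δω = ω₀/Q = 215.5 rad/s; BW = Δω/(2π) = 34.3 Hz.

(a) f₀ = 380.8 Hz  (b) Q = 11.1  (c) BW = 34.3 Hz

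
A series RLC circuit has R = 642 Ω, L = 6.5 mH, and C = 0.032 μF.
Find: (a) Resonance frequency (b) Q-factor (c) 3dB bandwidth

Step 1 — Resonance condition Im(Z)=0 gives ω₀ = 1/√(LC).
Step 2 — ω₀ = 1/√(0.0065·3.2e-08) = 6.934e+04 rad/s.
Step 3 — f₀ = ω₀/(2π) = 1.104e+04 Hz.
Step 4 — Series Q: Q = ω₀L/R = 6.934e+04·0.0065/642 = 0.702.
Step 5 — 3dB bandwidth: Δω = ω₀/Q = 9.877e+04 rad/s; BW = Δω/(2π) = 1.572e+04 Hz.

(a) f₀ = 1.104e+04 Hz  (b) Q = 0.702  (c) BW = 1.572e+04 Hz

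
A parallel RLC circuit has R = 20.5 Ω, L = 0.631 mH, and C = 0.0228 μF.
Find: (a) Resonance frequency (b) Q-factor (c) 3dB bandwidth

Step 1 — Resonance: ω₀ = 1/√(LC) = 1/√(0.000631·2.28e-08) = 2.636e+05 rad/s.
Step 2 — f₀ = ω₀/(2π) = 4.196e+04 Hz.
Step 3 — Parallel Q: Q = R/(ω₀L) = 20.5/(2.636e+05·0.000631) = 0.1232.
Step 4 — Bandwidth: Δω = ω₀/Q = 2.139e+06 rad/s; BW = Δω/(2π) = 3.405e+05 Hz.

(a) f₀ = 4.196e+04 Hz  (b) Q = 0.1232  (c) BW = 3.405e+05 Hz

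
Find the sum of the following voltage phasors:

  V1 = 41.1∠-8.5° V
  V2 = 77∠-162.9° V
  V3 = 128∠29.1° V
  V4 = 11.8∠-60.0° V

Step 1 — Convert each phasor to rectangular form:
  V1 = 41.1·(cos(-8.5°) + j·sin(-8.5°)) = 40.65 - j6.075 V
  V2 = 77·(cos(-162.9°) + j·sin(-162.9°)) = -73.6 - j22.64 V
  V3 = 128·(cos(29.1°) + j·sin(29.1°)) = 111.8 + j62.25 V
  V4 = 11.8·(cos(-60.0°) + j·sin(-60.0°)) = 5.9 - j10.22 V
Step 2 — Sum components: V_total = 84.8 + j23.32 V.
Step 3 — Convert to polar: |V_total| = 87.94 V, ∠V_total = 15.4°.

V_total = 87.94∠15.4° V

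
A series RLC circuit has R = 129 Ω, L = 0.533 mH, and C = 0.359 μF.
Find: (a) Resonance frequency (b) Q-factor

Step 1 — Resonance condition Im(Z)=0 gives ω₀ = 1/√(LC).
Step 2 — ω₀ = 1/√(0.000533·3.59e-07) = 7.229e+04 rad/s.
Step 3 — f₀ = ω₀/(2π) = 1.151e+04 Hz.
Step 4 — Series Q: Q = ω₀L/R = 7.229e+04·0.000533/129 = 0.2987.

(a) f₀ = 1.151e+04 Hz  (b) Q = 0.2987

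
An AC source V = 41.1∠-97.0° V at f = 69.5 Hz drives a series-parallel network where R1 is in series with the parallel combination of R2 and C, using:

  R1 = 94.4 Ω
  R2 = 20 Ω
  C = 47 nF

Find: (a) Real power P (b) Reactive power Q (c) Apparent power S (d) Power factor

Step 1 — Angular frequency: ω = 2π·f = 2π·69.5 = 436.7 rad/s.
Step 2 — Component impedances:
  R1: Z = R = 94.4 Ω
  R2: Z = R = 20 Ω
  C: Z = 1/(jωC) = -j/(ω·C) = 0 - j4.872e+04 Ω
Step 3 — Parallel branch: R2 || C = 1/(1/R2 + 1/C) = 20 - j0.00821 Ω.
Step 4 — Series with R1: Z_total = R1 + (R2 || C) = 114.4 - j0.00821 Ω = 114.4∠-0.0° Ω.
Step 5 — Source phasor: V = 41.1∠-97.0° V = -5.009 - j40.79 V.
Step 6 — Current: I = V / Z = -0.04376 - j0.3566 A = 0.3593∠-97.0° A.
Step 7 — Complex power: S = V·I* = 14.77 - j0.00106 VA.
Step 8 — Real power: P = Re(S) = 14.77 W.
Step 9 — Reactive power: Q = Im(S) = -0.00106 VAR.
Step 10 — Apparent power: |S| = 14.77 VA.
Step 11 — Power factor: PF = P/|S| = 1 (leading).

(a) P = 14.77 W  (b) Q = -0.00106 VAR  (c) S = 14.77 VA  (d) PF = 1 (leading)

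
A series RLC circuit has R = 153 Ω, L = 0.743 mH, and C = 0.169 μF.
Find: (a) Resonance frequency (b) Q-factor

Step 1 — Resonance condition Im(Z)=0 gives ω₀ = 1/√(LC).
Step 2 — ω₀ = 1/√(0.000743·1.69e-07) = 8.924e+04 rad/s.
Step 3 — f₀ = ω₀/(2π) = 1.42e+04 Hz.
Step 4 — Series Q: Q = ω₀L/R = 8.924e+04·0.000743/153 = 0.4334.

(a) f₀ = 1.42e+04 Hz  (b) Q = 0.4334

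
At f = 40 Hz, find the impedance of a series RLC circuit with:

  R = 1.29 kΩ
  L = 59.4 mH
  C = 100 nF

Step 1 — Angular frequency: ω = 2π·f = 2π·40 = 251.3 rad/s.
Step 2 — Component impedances:
  R: Z = R = 1290 Ω
  L: Z = jωL = j·251.3·0.0594 = 0 + j14.93 Ω
  C: Z = 1/(jωC) = -j/(ω·C) = 0 - j3.979e+04 Ω
Step 3 — Series combination: Z_total = R + L + C = 1290 - j3.977e+04 Ω = 3.979e+04∠-88.1° Ω.

Z = 1290 - j3.977e+04 Ω = 3.979e+04∠-88.1° Ω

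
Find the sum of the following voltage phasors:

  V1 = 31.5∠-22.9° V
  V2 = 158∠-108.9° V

Step 1 — Convert each phasor to rectangular form:
  V1 = 31.5·(cos(-22.9°) + j·sin(-22.9°)) = 29.02 - j12.26 V
  V2 = 158·(cos(-108.9°) + j·sin(-108.9°)) = -51.18 - j149.5 V
Step 2 — Sum components: V_total = -22.16 - j161.7 V.
Step 3 — Convert to polar: |V_total| = 163.3 V, ∠V_total = -97.8°.

V_total = 163.3∠-97.8° V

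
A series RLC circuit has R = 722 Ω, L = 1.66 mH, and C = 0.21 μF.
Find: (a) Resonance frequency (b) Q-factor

Step 1 — Resonance condition Im(Z)=0 gives ω₀ = 1/√(LC).
Step 2 — ω₀ = 1/√(0.00166·2.1e-07) = 5.356e+04 rad/s.
Step 3 — f₀ = ω₀/(2π) = 8524 Hz.
Step 4 — Series Q: Q = ω₀L/R = 5.356e+04·0.00166/722 = 0.1231.

(a) f₀ = 8524 Hz  (b) Q = 0.1231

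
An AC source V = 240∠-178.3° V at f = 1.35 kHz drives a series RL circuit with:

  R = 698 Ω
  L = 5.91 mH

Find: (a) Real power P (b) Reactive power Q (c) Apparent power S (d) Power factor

Step 1 — Angular frequency: ω = 2π·f = 2π·1350 = 8482 rad/s.
Step 2 — Component impedances:
  R: Z = R = 698 Ω
  L: Z = jωL = j·8482·0.00591 = 0 + j50.13 Ω
Step 3 — Series combination: Z_total = R + L = 698 + j50.13 Ω = 699.8∠4.1° Ω.
Step 4 — Source phasor: V = 240∠-178.3° V = -239.9 - j7.12 V.
Step 5 — Current: I = V / Z = -0.3427 + j0.01441 A = 0.343∠177.6° A.
Step 6 — Complex power: S = V·I* = 82.1 + j5.896 VA.
Step 7 — Real power: P = Re(S) = 82.1 W.
Step 8 — Reactive power: Q = Im(S) = 5.896 VAR.
Step 9 — Apparent power: |S| = 82.31 VA.
Step 10 — Power factor: PF = P/|S| = 0.9974 (lagging).

(a) P = 82.1 W  (b) Q = 5.896 VAR  (c) S = 82.31 VA  (d) PF = 0.9974 (lagging)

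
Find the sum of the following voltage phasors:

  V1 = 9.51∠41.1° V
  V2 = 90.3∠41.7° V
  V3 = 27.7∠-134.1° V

Step 1 — Convert each phasor to rectangular form:
  V1 = 9.51·(cos(41.1°) + j·sin(41.1°)) = 7.166 + j6.252 V
  V2 = 90.3·(cos(41.7°) + j·sin(41.7°)) = 67.42 + j60.07 V
  V3 = 27.7·(cos(-134.1°) + j·sin(-134.1°)) = -19.28 - j19.89 V
Step 2 — Sum components: V_total = 55.31 + j46.43 V.
Step 3 — Convert to polar: |V_total| = 72.22 V, ∠V_total = 40.0°.

V_total = 72.22∠40.0° V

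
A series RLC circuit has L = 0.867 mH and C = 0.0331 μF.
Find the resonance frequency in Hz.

Step 1 — Resonance condition Im(Z)=0 gives ω₀ = 1/√(LC).
Step 2 — ω₀ = 1/√(0.000867·3.31e-08) = 1.867e+05 rad/s.
Step 3 — f₀ = ω₀/(2π) = 2.971e+04 Hz.

f₀ = 2.971e+04 Hz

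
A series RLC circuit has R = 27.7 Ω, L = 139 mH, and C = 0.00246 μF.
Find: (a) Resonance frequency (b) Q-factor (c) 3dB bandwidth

Step 1 — Resonance: ω₀ = 1/√(LC) = 1/√(0.139·2.46e-09) = 5.408e+04 rad/s.
Step 2 — f₀ = ω₀/(2π) = 8607 Hz.
Step 3 — Series Q: Q = ω₀L/R = 5.408e+04·0.139/27.7 = 271.4.
Step 4 — Bandwidth: Δω = ω₀/Q = 199.3 rad/s; BW = Δω/(2π) = 31.72 Hz.

(a) f₀ = 8607 Hz  (b) Q = 271.4  (c) BW = 31.72 Hz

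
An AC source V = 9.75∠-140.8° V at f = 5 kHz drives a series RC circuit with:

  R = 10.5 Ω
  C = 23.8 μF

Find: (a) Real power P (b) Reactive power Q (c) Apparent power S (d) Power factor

Step 1 — Angular frequency: ω = 2π·f = 2π·5000 = 3.142e+04 rad/s.
Step 2 — Component impedances:
  R: Z = R = 10.5 Ω
  C: Z = 1/(jωC) = -j/(ω·C) = 0 - j1.337 Ω
Step 3 — Series combination: Z_total = R + C = 10.5 - j1.337 Ω = 10.58∠-7.3° Ω.
Step 4 — Source phasor: V = 9.75∠-140.8° V = -7.556 - j6.162 V.
Step 5 — Current: I = V / Z = -0.6345 - j0.6677 A = 0.9211∠-133.5° A.
Step 6 — Complex power: S = V·I* = 8.909 - j1.135 VA.
Step 7 — Real power: P = Re(S) = 8.909 W.
Step 8 — Reactive power: Q = Im(S) = -1.135 VAR.
Step 9 — Apparent power: |S| = 8.981 VA.
Step 10 — Power factor: PF = P/|S| = 0.992 (leading).

(a) P = 8.909 W  (b) Q = -1.135 VAR  (c) S = 8.981 VA  (d) PF = 0.992 (leading)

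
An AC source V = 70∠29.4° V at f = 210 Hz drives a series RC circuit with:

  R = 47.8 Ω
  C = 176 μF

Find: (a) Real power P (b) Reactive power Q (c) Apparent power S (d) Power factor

Step 1 — Angular frequency: ω = 2π·f = 2π·210 = 1319 rad/s.
Step 2 — Component impedances:
  R: Z = R = 47.8 Ω
  C: Z = 1/(jωC) = -j/(ω·C) = 0 - j4.306 Ω
Step 3 — Series combination: Z_total = R + C = 47.8 - j4.306 Ω = 47.99∠-5.1° Ω.
Step 4 — Source phasor: V = 70∠29.4° V = 60.98 + j34.36 V.
Step 5 — Current: I = V / Z = 1.201 + j0.8271 A = 1.459∠34.5° A.
Step 6 — Complex power: S = V·I* = 101.7 - j9.16 VA.
Step 7 — Real power: P = Re(S) = 101.7 W.
Step 8 — Reactive power: Q = Im(S) = -9.16 VAR.
Step 9 — Apparent power: |S| = 102.1 VA.
Step 10 — Power factor: PF = P/|S| = 0.996 (leading).

(a) P = 101.7 W  (b) Q = -9.16 VAR  (c) S = 102.1 VA  (d) PF = 0.996 (leading)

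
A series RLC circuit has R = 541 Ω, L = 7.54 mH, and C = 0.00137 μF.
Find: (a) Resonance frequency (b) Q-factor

Step 1 — Resonance condition Im(Z)=0 gives ω₀ = 1/√(LC).
Step 2 — ω₀ = 1/√(0.00754·1.37e-09) = 3.111e+05 rad/s.
Step 3 — f₀ = ω₀/(2π) = 4.952e+04 Hz.
Step 4 — Series Q: Q = ω₀L/R = 3.111e+05·0.00754/541 = 4.336.

(a) f₀ = 4.952e+04 Hz  (b) Q = 4.336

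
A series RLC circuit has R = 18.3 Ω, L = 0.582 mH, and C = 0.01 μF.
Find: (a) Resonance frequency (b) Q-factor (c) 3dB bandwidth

Step 1 — Resonance condition Im(Z)=0 gives ω₀ = 1/√(LC).
Step 2 — ω₀ = 1/√(0.000582·1e-08) = 4.145e+05 rad/s.
Step 3 — f₀ = ω₀/(2π) = 6.597e+04 Hz.
Step 4 — Series Q: Q = ω₀L/R = 4.145e+05·0.000582/18.3 = 13.18.
Step 5 — 3dB bandwidth: Δω = ω₀/Q = 3.144e+04 rad/s; BW = Δω/(2π) = 5004 Hz.

(a) f₀ = 6.597e+04 Hz  (b) Q = 13.18  (c) BW = 5004 Hz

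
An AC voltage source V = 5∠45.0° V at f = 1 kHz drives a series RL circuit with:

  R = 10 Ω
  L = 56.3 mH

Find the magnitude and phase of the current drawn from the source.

Step 1 — Angular frequency: ω = 2π·f = 2π·1000 = 6283 rad/s.
Step 2 — Component impedances:
  R: Z = R = 10 Ω
  L: Z = jωL = j·6283·0.0563 = 0 + j353.7 Ω
Step 3 — Series combination: Z_total = R + L = 10 + j353.7 Ω = 353.9∠88.4° Ω.
Step 4 — Source phasor: V = 5∠45.0° V = 3.536 + j3.536 V.
Step 5 — Ohm's law: I = V / Z_total = (3.536 + j3.536) / (10 + j353.7) = 0.01027 - j0.009704 A.
Step 6 — Convert to polar: |I| = 0.01413 A, ∠I = -43.4°.

I = 0.01413∠-43.4° A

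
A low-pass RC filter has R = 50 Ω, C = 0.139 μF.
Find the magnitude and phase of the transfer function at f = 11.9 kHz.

Step 1 — Angular frequency: ω = 2π·1.19e+04 = 7.477e+04 rad/s.
Step 2 — Transfer function: H(jω) = 1/(1 + jωRC).
Step 3 — Denominator: 1 + jωRC = 1 + j·7.477e+04·50·1.39e-07 = 1 + j0.5197.
Step 4 — H = 0.7874 - j0.4092.
Step 5 — Magnitude: |H| = 0.8873 (-1.0 dB); phase: φ = -27.5°.

|H| = 0.8873 (-1.0 dB), φ = -27.5°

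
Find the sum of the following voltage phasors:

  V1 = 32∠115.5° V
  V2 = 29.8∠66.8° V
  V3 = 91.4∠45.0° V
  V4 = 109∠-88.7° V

Step 1 — Convert each phasor to rectangular form:
  V1 = 32·(cos(115.5°) + j·sin(115.5°)) = -13.78 + j28.88 V
  V2 = 29.8·(cos(66.8°) + j·sin(66.8°)) = 11.74 + j27.39 V
  V3 = 91.4·(cos(45.0°) + j·sin(45.0°)) = 64.63 + j64.63 V
  V4 = 109·(cos(-88.7°) + j·sin(-88.7°)) = 2.473 - j109 V
Step 2 — Sum components: V_total = 65.07 + j11.93 V.
Step 3 — Convert to polar: |V_total| = 66.15 V, ∠V_total = 10.4°.

V_total = 66.15∠10.4° V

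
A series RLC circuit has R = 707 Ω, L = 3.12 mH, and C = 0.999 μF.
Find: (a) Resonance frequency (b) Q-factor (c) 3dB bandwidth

Step 1 — Resonance condition Im(Z)=0 gives ω₀ = 1/√(LC).
Step 2 — ω₀ = 1/√(0.00312·9.99e-07) = 1.791e+04 rad/s.
Step 3 — f₀ = ω₀/(2π) = 2851 Hz.
Step 4 — Series Q: Q = ω₀L/R = 1.791e+04·0.00312/707 = 0.07905.
Step 5 — 3dB bandwidth: Δω = ω₀/Q = 2.266e+05 rad/s; BW = Δω/(2π) = 3.606e+04 Hz.

(a) f₀ = 2851 Hz  (b) Q = 0.07905  (c) BW = 3.606e+04 Hz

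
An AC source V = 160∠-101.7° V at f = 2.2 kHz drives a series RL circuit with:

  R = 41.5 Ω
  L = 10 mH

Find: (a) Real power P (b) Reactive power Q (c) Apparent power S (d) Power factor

Step 1 — Angular frequency: ω = 2π·f = 2π·2200 = 1.382e+04 rad/s.
Step 2 — Component impedances:
  R: Z = R = 41.5 Ω
  L: Z = jωL = j·1.382e+04·0.01 = 0 + j138.2 Ω
Step 3 — Series combination: Z_total = R + L = 41.5 + j138.2 Ω = 144.3∠73.3° Ω.
Step 4 — Source phasor: V = 160∠-101.7° V = -32.45 - j156.7 V.
Step 5 — Current: I = V / Z = -1.104 - j0.09683 A = 1.109∠-175.0° A.
Step 6 — Complex power: S = V·I* = 51 + j169.9 VA.
Step 7 — Real power: P = Re(S) = 51 W.
Step 8 — Reactive power: Q = Im(S) = 169.9 VAR.
Step 9 — Apparent power: |S| = 177.4 VA.
Step 10 — Power factor: PF = P/|S| = 0.2875 (lagging).

(a) P = 51 W  (b) Q = 169.9 VAR  (c) S = 177.4 VA  (d) PF = 0.2875 (lagging)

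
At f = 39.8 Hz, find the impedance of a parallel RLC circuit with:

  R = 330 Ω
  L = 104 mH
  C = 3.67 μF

Step 1 — Angular frequency: ω = 2π·f = 2π·39.8 = 250.1 rad/s.
Step 2 — Component impedances:
  R: Z = R = 330 Ω
  L: Z = jωL = j·250.1·0.104 = 0 + j26.01 Ω
  C: Z = 1/(jωC) = -j/(ω·C) = 0 - j1090 Ω
Step 3 — Parallel combination: 1/Z_total = 1/R + 1/L + 1/C; Z_total = 2.137 + j26.47 Ω = 26.56∠85.4° Ω.

Z = 2.137 + j26.47 Ω = 26.56∠85.4° Ω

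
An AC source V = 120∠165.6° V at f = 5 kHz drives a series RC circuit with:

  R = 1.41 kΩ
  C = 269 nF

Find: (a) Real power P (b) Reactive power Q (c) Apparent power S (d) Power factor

Step 1 — Angular frequency: ω = 2π·f = 2π·5000 = 3.142e+04 rad/s.
Step 2 — Component impedances:
  R: Z = R = 1410 Ω
  C: Z = 1/(jωC) = -j/(ω·C) = 0 - j118.3 Ω
Step 3 — Series combination: Z_total = R + C = 1410 - j118.3 Ω = 1415∠-4.8° Ω.
Step 4 — Source phasor: V = 120∠165.6° V = -116.2 + j29.84 V.
Step 5 — Current: I = V / Z = -0.08362 + j0.01415 A = 0.08481∠170.4° A.
Step 6 — Complex power: S = V·I* = 10.14 - j0.8511 VA.
Step 7 — Real power: P = Re(S) = 10.14 W.
Step 8 — Reactive power: Q = Im(S) = -0.8511 VAR.
Step 9 — Apparent power: |S| = 10.18 VA.
Step 10 — Power factor: PF = P/|S| = 0.9965 (leading).

(a) P = 10.14 W  (b) Q = -0.8511 VAR  (c) S = 10.18 VA  (d) PF = 0.9965 (leading)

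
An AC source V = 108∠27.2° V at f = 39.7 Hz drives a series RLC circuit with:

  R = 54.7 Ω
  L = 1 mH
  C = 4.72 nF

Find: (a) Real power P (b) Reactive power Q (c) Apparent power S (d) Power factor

Step 1 — Angular frequency: ω = 2π·f = 2π·39.7 = 249.4 rad/s.
Step 2 — Component impedances:
  R: Z = R = 54.7 Ω
  L: Z = jωL = j·249.4·0.001 = 0 + j0.2494 Ω
  C: Z = 1/(jωC) = -j/(ω·C) = 0 - j8.494e+05 Ω
Step 3 — Series combination: Z_total = R + L + C = 54.7 - j8.494e+05 Ω = 8.494e+05∠-90.0° Ω.
Step 4 — Source phasor: V = 108∠27.2° V = 96.06 + j49.37 V.
Step 5 — Current: I = V / Z = -5.812e-05 + j0.0001131 A = 0.0001272∠117.2° A.
Step 6 — Complex power: S = V·I* = 8.844e-07 - j0.01373 VA.
Step 7 — Real power: P = Re(S) = 8.844e-07 W.
Step 8 — Reactive power: Q = Im(S) = -0.01373 VAR.
Step 9 — Apparent power: |S| = 0.01373 VA.
Step 10 — Power factor: PF = P/|S| = 6.44e-05 (leading).

(a) P = 8.844e-07 W  (b) Q = -0.01373 VAR  (c) S = 0.01373 VA  (d) PF = 6.44e-05 (leading)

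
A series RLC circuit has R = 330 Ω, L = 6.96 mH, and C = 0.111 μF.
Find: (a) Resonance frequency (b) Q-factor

Step 1 — Resonance condition Im(Z)=0 gives ω₀ = 1/√(LC).
Step 2 — ω₀ = 1/√(0.00696·1.11e-07) = 3.598e+04 rad/s.
Step 3 — f₀ = ω₀/(2π) = 5726 Hz.
Step 4 — Series Q: Q = ω₀L/R = 3.598e+04·0.00696/330 = 0.7588.

(a) f₀ = 5726 Hz  (b) Q = 0.7588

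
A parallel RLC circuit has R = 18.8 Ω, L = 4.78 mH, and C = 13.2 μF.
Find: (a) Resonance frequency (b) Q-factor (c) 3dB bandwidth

Step 1 — Resonance: ω₀ = 1/√(LC) = 1/√(0.00478·1.32e-05) = 3981 rad/s.
Step 2 — f₀ = ω₀/(2π) = 633.6 Hz.
Step 3 — Parallel Q: Q = R/(ω₀L) = 18.8/(3981·0.00478) = 0.9879.
Step 4 — Bandwidth: Δω = ω₀/Q = 4030 rad/s; BW = Δω/(2π) = 641.3 Hz.

(a) f₀ = 633.6 Hz  (b) Q = 0.9879  (c) BW = 641.3 Hz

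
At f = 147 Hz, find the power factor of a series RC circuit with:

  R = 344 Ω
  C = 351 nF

Step 1 — Angular frequency: ω = 2π·f = 2π·147 = 923.6 rad/s.
Step 2 — Component impedances:
  R: Z = R = 344 Ω
  C: Z = 1/(jωC) = -j/(ω·C) = 0 - j3085 Ω
Step 3 — Series combination: Z_total = R + C = 344 - j3085 Ω = 3104∠-83.6° Ω.
Step 4 — Power factor: PF = cos(φ) = Re(Z)/|Z| = 344/3104 = 0.1108.
Step 5 — Type: Im(Z) = -3085 ⇒ leading (phase φ = -83.6°).

PF = 0.1108 (leading, φ = -83.6°)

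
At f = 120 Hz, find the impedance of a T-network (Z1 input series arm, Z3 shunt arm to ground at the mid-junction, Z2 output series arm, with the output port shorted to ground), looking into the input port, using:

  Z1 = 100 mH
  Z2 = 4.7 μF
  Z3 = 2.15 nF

Step 1 — Angular frequency: ω = 2π·f = 2π·120 = 754 rad/s.
Step 2 — Component impedances:
  Z1: Z = jωL = j·754·0.1 = 0 + j75.4 Ω
  Z2: Z = 1/(jωC) = -j/(ω·C) = 0 - j282.2 Ω
  Z3: Z = 1/(jωC) = -j/(ω·C) = 0 - j6.169e+05 Ω
Step 3 — With the output port shorted to ground, the output series arm Z2 runs from the junction to ground; the shunt arm Z3 also runs from the junction to ground. They appear in parallel: Z3 || Z2 = 0 - j282.1 Ω.
Step 4 — Series with input arm Z1: Z_in = Z1 + (Z3 || Z2) = 0 - j206.7 Ω = 206.7∠-90.0° Ω.

Z = 0 - j206.7 Ω = 206.7∠-90.0° Ω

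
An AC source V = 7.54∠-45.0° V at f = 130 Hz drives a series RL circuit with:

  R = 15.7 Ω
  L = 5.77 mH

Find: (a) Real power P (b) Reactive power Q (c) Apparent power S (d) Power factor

Step 1 — Angular frequency: ω = 2π·f = 2π·130 = 816.8 rad/s.
Step 2 — Component impedances:
  R: Z = R = 15.7 Ω
  L: Z = jωL = j·816.8·0.00577 = 0 + j4.713 Ω
Step 3 — Series combination: Z_total = R + L = 15.7 + j4.713 Ω = 16.39∠16.7° Ω.
Step 4 — Source phasor: V = 7.54∠-45.0° V = 5.332 - j5.332 V.
Step 5 — Current: I = V / Z = 0.218 - j0.405 A = 0.46∠-61.7° A.
Step 6 — Complex power: S = V·I* = 3.322 + j0.9972 VA.
Step 7 — Real power: P = Re(S) = 3.322 W.
Step 8 — Reactive power: Q = Im(S) = 0.9972 VAR.
Step 9 — Apparent power: |S| = 3.468 VA.
Step 10 — Power factor: PF = P/|S| = 0.9578 (lagging).

(a) P = 3.322 W  (b) Q = 0.9972 VAR  (c) S = 3.468 VA  (d) PF = 0.9578 (lagging)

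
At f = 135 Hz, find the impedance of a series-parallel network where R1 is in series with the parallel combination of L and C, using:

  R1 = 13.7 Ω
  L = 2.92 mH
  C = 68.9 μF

Step 1 — Angular frequency: ω = 2π·f = 2π·135 = 848.2 rad/s.
Step 2 — Component impedances:
  R1: Z = R = 13.7 Ω
  L: Z = jωL = j·848.2·0.00292 = 0 + j2.477 Ω
  C: Z = 1/(jωC) = -j/(ω·C) = 0 - j17.11 Ω
Step 3 — Parallel branch: L || C = 1/(1/L + 1/C) = 0 + j2.896 Ω.
Step 4 — Series with R1: Z_total = R1 + (L || C) = 13.7 + j2.896 Ω = 14∠11.9° Ω.

Z = 13.7 + j2.896 Ω = 14∠11.9° Ω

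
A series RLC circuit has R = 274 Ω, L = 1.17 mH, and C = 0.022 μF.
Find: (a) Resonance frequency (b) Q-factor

Step 1 — Resonance condition Im(Z)=0 gives ω₀ = 1/√(LC).
Step 2 — ω₀ = 1/√(0.00117·2.2e-08) = 1.971e+05 rad/s.
Step 3 — f₀ = ω₀/(2π) = 3.137e+04 Hz.
Step 4 — Series Q: Q = ω₀L/R = 1.971e+05·0.00117/274 = 0.8416.

(a) f₀ = 3.137e+04 Hz  (b) Q = 0.8416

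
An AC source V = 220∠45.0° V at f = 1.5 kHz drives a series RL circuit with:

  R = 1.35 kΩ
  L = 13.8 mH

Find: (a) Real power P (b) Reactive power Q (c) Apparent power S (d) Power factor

Step 1 — Angular frequency: ω = 2π·f = 2π·1500 = 9425 rad/s.
Step 2 — Component impedances:
  R: Z = R = 1350 Ω
  L: Z = jωL = j·9425·0.0138 = 0 + j130.1 Ω
Step 3 — Series combination: Z_total = R + L = 1350 + j130.1 Ω = 1356∠5.5° Ω.
Step 4 — Source phasor: V = 220∠45.0° V = 155.6 + j155.6 V.
Step 5 — Current: I = V / Z = 0.1252 + j0.1032 A = 0.1622∠39.5° A.
Step 6 — Complex power: S = V·I* = 35.52 + j3.422 VA.
Step 7 — Real power: P = Re(S) = 35.52 W.
Step 8 — Reactive power: Q = Im(S) = 3.422 VAR.
Step 9 — Apparent power: |S| = 35.69 VA.
Step 10 — Power factor: PF = P/|S| = 0.9954 (lagging).

(a) P = 35.52 W  (b) Q = 3.422 VAR  (c) S = 35.69 VA  (d) PF = 0.9954 (lagging)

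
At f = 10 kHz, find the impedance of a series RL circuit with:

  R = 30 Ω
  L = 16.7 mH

Step 1 — Angular frequency: ω = 2π·f = 2π·1e+04 = 6.283e+04 rad/s.
Step 2 — Component impedances:
  R: Z = R = 30 Ω
  L: Z = jωL = j·6.283e+04·0.0167 = 0 + j1049 Ω
Step 3 — Series combination: Z_total = R + L = 30 + j1049 Ω = 1050∠88.4° Ω.

Z = 30 + j1049 Ω = 1050∠88.4° Ω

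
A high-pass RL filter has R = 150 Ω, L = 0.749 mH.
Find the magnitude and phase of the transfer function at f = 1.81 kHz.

Step 1 — Angular frequency: ω = 2π·1810 = 1.137e+04 rad/s.
Step 2 — Transfer function: H(jω) = jωL/(R + jωL).
Step 3 — Numerator jωL = j·8.518; denominator R + jωL = 150 + j8.518.
Step 4 — H = 0.003214 + j0.0566.
Step 5 — Magnitude: |H| = 0.0567 (-24.9 dB); phase: φ = 86.7°.

|H| = 0.0567 (-24.9 dB), φ = 86.7°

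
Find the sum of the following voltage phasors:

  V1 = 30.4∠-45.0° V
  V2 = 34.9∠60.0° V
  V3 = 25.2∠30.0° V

Step 1 — Convert each phasor to rectangular form:
  V1 = 30.4·(cos(-45.0°) + j·sin(-45.0°)) = 21.5 - j21.5 V
  V2 = 34.9·(cos(60.0°) + j·sin(60.0°)) = 17.45 + j30.22 V
  V3 = 25.2·(cos(30.0°) + j·sin(30.0°)) = 21.82 + j12.6 V
Step 2 — Sum components: V_total = 60.77 + j21.33 V.
Step 3 — Convert to polar: |V_total| = 64.4 V, ∠V_total = 19.3°.

V_total = 64.4∠19.3° V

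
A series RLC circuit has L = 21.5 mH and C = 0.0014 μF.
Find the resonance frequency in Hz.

Step 1 — Resonance condition Im(Z)=0 gives ω₀ = 1/√(LC).
Step 2 — ω₀ = 1/√(0.0215·1.4e-09) = 1.823e+05 rad/s.
Step 3 — f₀ = ω₀/(2π) = 2.901e+04 Hz.

f₀ = 2.901e+04 Hz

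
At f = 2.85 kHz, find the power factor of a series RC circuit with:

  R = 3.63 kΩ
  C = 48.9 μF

Step 1 — Angular frequency: ω = 2π·f = 2π·2850 = 1.791e+04 rad/s.
Step 2 — Component impedances:
  R: Z = R = 3630 Ω
  C: Z = 1/(jωC) = -j/(ω·C) = 0 - j1.142 Ω
Step 3 — Series combination: Z_total = R + C = 3630 - j1.142 Ω = 3630∠-0.0° Ω.
Step 4 — Power factor: PF = cos(φ) = Re(Z)/|Z| = 3630/3630 = 1.
Step 5 — Type: Im(Z) = -1.142 ⇒ leading (phase φ = -0.0°).

PF = 1 (leading, φ = -0.0°)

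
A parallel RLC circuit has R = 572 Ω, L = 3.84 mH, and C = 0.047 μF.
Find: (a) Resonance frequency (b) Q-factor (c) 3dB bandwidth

Step 1 — Resonance: ω₀ = 1/√(LC) = 1/√(0.00384·4.7e-08) = 7.444e+04 rad/s.
Step 2 — f₀ = ω₀/(2π) = 1.185e+04 Hz.
Step 3 — Parallel Q: Q = R/(ω₀L) = 572/(7.444e+04·0.00384) = 2.001.
Step 4 — Bandwidth: Δω = ω₀/Q = 3.72e+04 rad/s; BW = Δω/(2π) = 5920 Hz.

(a) f₀ = 1.185e+04 Hz  (b) Q = 2.001  (c) BW = 5920 Hz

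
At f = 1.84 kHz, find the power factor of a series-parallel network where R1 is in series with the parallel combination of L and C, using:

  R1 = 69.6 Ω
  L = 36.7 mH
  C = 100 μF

Step 1 — Angular frequency: ω = 2π·f = 2π·1840 = 1.156e+04 rad/s.
Step 2 — Component impedances:
  R1: Z = R = 69.6 Ω
  L: Z = jωL = j·1.156e+04·0.0367 = 0 + j424.3 Ω
  C: Z = 1/(jωC) = -j/(ω·C) = 0 - j0.865 Ω
Step 3 — Parallel branch: L || C = 1/(1/L + 1/C) = 0 - j0.8667 Ω.
Step 4 — Series with R1: Z_total = R1 + (L || C) = 69.6 - j0.8667 Ω = 69.61∠-0.7° Ω.
Step 5 — Power factor: PF = cos(φ) = Re(Z)/|Z| = 69.6/69.61 = 0.9999.
Step 6 — Type: Im(Z) = -0.8667 ⇒ leading (phase φ = -0.7°).

PF = 0.9999 (leading, φ = -0.7°)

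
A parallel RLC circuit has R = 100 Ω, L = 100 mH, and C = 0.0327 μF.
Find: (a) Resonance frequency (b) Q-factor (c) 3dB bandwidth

Step 1 — Resonance: ω₀ = 1/√(LC) = 1/√(0.1·3.27e-08) = 1.749e+04 rad/s.
Step 2 — f₀ = ω₀/(2π) = 2783 Hz.
Step 3 — Parallel Q: Q = R/(ω₀L) = 100/(1.749e+04·0.1) = 0.05718.
Step 4 — Bandwidth: Δω = ω₀/Q = 3.058e+05 rad/s; BW = Δω/(2π) = 4.867e+04 Hz.

(a) f₀ = 2783 Hz  (b) Q = 0.05718  (c) BW = 4.867e+04 Hz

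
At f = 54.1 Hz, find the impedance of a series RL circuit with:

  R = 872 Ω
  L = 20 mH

Step 1 — Angular frequency: ω = 2π·f = 2π·54.1 = 339.9 rad/s.
Step 2 — Component impedances:
  R: Z = R = 872 Ω
  L: Z = jωL = j·339.9·0.02 = 0 + j6.798 Ω
Step 3 — Series combination: Z_total = R + L = 872 + j6.798 Ω = 872∠0.4° Ω.

Z = 872 + j6.798 Ω = 872∠0.4° Ω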